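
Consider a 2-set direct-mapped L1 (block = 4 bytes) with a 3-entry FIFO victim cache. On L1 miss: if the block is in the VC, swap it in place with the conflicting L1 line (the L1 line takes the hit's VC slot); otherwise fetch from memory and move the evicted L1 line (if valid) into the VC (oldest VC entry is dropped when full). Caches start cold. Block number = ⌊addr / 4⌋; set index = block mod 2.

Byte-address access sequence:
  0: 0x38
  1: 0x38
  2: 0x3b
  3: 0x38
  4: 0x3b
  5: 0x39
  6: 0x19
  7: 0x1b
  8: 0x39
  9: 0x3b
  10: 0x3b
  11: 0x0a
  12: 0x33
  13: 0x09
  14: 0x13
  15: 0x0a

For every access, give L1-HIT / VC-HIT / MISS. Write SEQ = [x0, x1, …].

0: 0x38 (blk 14, set 0) → MISS  vc=[]
1: 0x38 (blk 14, set 0) → L1-HIT  vc=[]
2: 0x3b (blk 14, set 0) → L1-HIT  vc=[]
3: 0x38 (blk 14, set 0) → L1-HIT  vc=[]
4: 0x3b (blk 14, set 0) → L1-HIT  vc=[]
5: 0x39 (blk 14, set 0) → L1-HIT  vc=[]
6: 0x19 (blk 6, set 0) → MISS  vc=[14]
7: 0x1b (blk 6, set 0) → L1-HIT  vc=[14]
8: 0x39 (blk 14, set 0) → VC-HIT  vc=[6]
9: 0x3b (blk 14, set 0) → L1-HIT  vc=[6]
10: 0x3b (blk 14, set 0) → L1-HIT  vc=[6]
11: 0xa (blk 2, set 0) → MISS  vc=[6, 14]
12: 0x33 (blk 12, set 0) → MISS  vc=[6, 14, 2]
13: 0x9 (blk 2, set 0) → VC-HIT  vc=[6, 14, 12]
14: 0x13 (blk 4, set 0) → MISS  vc=[14, 12, 2]
15: 0xa (blk 2, set 0) → VC-HIT  vc=[14, 12, 4]

SEQ = [MISS, L1-HIT, L1-HIT, L1-HIT, L1-HIT, L1-HIT, MISS, L1-HIT, VC-HIT, L1-HIT, L1-HIT, MISS, MISS, VC-HIT, MISS, VC-HIT]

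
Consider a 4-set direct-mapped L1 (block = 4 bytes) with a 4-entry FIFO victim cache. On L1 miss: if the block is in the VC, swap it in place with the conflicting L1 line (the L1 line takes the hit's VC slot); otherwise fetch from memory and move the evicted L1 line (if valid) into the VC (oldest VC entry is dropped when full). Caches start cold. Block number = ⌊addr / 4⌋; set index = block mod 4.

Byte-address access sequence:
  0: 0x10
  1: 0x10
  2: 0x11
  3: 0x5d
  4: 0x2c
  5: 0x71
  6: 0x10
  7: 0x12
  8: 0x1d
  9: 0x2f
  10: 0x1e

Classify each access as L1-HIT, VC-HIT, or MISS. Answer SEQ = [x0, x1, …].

SEQ = [MISS, L1-HIT, L1-HIT, MISS, MISS, MISS, VC-HIT, L1-HIT, MISS, VC-HIT, VC-HIT]

#0 0x10→b4/s0 MISS; vc=[]
#1 0x10→b4/s0 L1-HIT; vc=[]
#2 0x11→b4/s0 L1-HIT; vc=[]
#3 0x5d→b23/s3 MISS; vc=[]
#4 0x2c→b11/s3 MISS; vc=[23]
#5 0x71→b28/s0 MISS; vc=[23,4]
#6 0x10→b4/s0 VC-HIT; vc=[23,28]
#7 0x12→b4/s0 L1-HIT; vc=[23,28]
#8 0x1d→b7/s3 MISS; vc=[23,28,11]
#9 0x2f→b11/s3 VC-HIT; vc=[23,28,7]
#10 0x1e→b7/s3 VC-HIT; vc=[23,28,11]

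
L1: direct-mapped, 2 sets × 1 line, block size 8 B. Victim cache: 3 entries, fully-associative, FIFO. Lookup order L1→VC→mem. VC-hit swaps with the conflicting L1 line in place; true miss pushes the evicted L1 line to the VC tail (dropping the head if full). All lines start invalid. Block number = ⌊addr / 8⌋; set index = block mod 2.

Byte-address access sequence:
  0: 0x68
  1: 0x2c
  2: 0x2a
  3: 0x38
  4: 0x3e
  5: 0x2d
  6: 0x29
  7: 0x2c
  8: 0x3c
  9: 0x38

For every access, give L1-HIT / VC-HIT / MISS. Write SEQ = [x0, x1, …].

SEQ = [MISS, MISS, L1-HIT, MISS, L1-HIT, VC-HIT, L1-HIT, L1-HIT, VC-HIT, L1-HIT]

0: 0x68 (blk 13, set 1) → MISS  vc=[]
1: 0x2c (blk 5, set 1) → MISS  vc=[13]
2: 0x2a (blk 5, set 1) → L1-HIT  vc=[13]
3: 0x38 (blk 7, set 1) → MISS  vc=[13, 5]
4: 0x3e (blk 7, set 1) → L1-HIT  vc=[13, 5]
5: 0x2d (blk 5, set 1) → VC-HIT  vc=[13, 7]
6: 0x29 (blk 5, set 1) → L1-HIT  vc=[13, 7]
7: 0x2c (blk 5, set 1) → L1-HIT  vc=[13, 7]
8: 0x3c (blk 7, set 1) → VC-HIT  vc=[13, 5]
9: 0x38 (blk 7, set 1) → L1-HIT  vc=[13, 5]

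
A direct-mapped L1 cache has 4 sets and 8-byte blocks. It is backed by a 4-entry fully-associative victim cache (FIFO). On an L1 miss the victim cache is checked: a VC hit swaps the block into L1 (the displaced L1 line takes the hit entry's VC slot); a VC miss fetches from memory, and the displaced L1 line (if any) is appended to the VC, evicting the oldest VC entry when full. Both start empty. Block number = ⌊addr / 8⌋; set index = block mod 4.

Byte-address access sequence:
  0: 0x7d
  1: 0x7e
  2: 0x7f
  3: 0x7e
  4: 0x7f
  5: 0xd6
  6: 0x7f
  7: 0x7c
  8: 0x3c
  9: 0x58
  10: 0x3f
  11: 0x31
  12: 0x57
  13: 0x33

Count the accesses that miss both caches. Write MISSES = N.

MISSES = 6

  [0] addr=0x7d blk=15 s=3: MISS | VC []
  [1] addr=0x7e blk=15 s=3: L1-HIT | VC []
  [2] addr=0x7f blk=15 s=3: L1-HIT | VC []
  [3] addr=0x7e blk=15 s=3: L1-HIT | VC []
  [4] addr=0x7f blk=15 s=3: L1-HIT | VC []
  [5] addr=0xd6 blk=26 s=2: MISS | VC []
  [6] addr=0x7f blk=15 s=3: L1-HIT | VC []
  [7] addr=0x7c blk=15 s=3: L1-HIT | VC []
  [8] addr=0x3c blk=7 s=3: MISS | VC [15]
  [9] addr=0x58 blk=11 s=3: MISS | VC [15, 7]
  [10] addr=0x3f blk=7 s=3: VC-HIT | VC [15, 11]
  [11] addr=0x31 blk=6 s=2: MISS | VC [15, 11, 26]
  [12] addr=0x57 blk=10 s=2: MISS | VC [15, 11, 26, 6]
  [13] addr=0x33 blk=6 s=2: VC-HIT | VC [15, 11, 26, 10]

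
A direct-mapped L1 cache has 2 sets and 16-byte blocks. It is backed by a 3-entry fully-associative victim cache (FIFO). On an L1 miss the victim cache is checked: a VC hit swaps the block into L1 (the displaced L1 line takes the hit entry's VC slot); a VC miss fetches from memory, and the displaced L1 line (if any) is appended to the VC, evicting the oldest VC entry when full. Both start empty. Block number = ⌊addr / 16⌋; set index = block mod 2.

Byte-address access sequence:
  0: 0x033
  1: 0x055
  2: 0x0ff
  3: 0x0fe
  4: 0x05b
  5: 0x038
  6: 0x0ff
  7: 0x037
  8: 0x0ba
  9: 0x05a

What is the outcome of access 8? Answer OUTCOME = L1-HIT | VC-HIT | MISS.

OUTCOME = MISS

#0 0x33→b3/s1 MISS; vc=[]
#1 0x55→b5/s1 MISS; vc=[3]
#2 0xff→b15/s1 MISS; vc=[3,5]
#3 0xfe→b15/s1 L1-HIT; vc=[3,5]
#4 0x5b→b5/s1 VC-HIT; vc=[3,15]
#5 0x38→b3/s1 VC-HIT; vc=[5,15]
#6 0xff→b15/s1 VC-HIT; vc=[5,3]
#7 0x37→b3/s1 VC-HIT; vc=[5,15]
#8 0xba→b11/s1 MISS; vc=[5,15,3]
#9 0x5a→b5/s1 VC-HIT; vc=[11,15,3]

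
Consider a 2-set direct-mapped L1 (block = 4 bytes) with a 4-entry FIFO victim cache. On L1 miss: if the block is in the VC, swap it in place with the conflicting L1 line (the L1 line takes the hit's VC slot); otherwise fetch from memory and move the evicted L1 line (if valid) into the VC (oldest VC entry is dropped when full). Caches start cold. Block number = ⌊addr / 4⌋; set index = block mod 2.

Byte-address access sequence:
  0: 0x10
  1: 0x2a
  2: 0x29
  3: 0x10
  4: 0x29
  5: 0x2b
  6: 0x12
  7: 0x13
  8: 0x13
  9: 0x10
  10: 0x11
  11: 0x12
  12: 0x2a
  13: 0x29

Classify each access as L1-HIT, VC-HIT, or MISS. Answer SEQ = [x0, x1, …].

0: 0x10 (blk 4, set 0) → MISS  vc=[]
1: 0x2a (blk 10, set 0) → MISS  vc=[4]
2: 0x29 (blk 10, set 0) → L1-HIT  vc=[4]
3: 0x10 (blk 4, set 0) → VC-HIT  vc=[10]
4: 0x29 (blk 10, set 0) → VC-HIT  vc=[4]
5: 0x2b (blk 10, set 0) → L1-HIT  vc=[4]
6: 0x12 (blk 4, set 0) → VC-HIT  vc=[10]
7: 0x13 (blk 4, set 0) → L1-HIT  vc=[10]
8: 0x13 (blk 4, set 0) → L1-HIT  vc=[10]
9: 0x10 (blk 4, set 0) → L1-HIT  vc=[10]
10: 0x11 (blk 4, set 0) → L1-HIT  vc=[10]
11: 0x12 (blk 4, set 0) → L1-HIT  vc=[10]
12: 0x2a (blk 10, set 0) → VC-HIT  vc=[4]
13: 0x29 (blk 10, set 0) → L1-HIT  vc=[4]

SEQ = [MISS, MISS, L1-HIT, VC-HIT, VC-HIT, L1-HIT, VC-HIT, L1-HIT, L1-HIT, L1-HIT, L1-HIT, L1-HIT, VC-HIT, L1-HIT]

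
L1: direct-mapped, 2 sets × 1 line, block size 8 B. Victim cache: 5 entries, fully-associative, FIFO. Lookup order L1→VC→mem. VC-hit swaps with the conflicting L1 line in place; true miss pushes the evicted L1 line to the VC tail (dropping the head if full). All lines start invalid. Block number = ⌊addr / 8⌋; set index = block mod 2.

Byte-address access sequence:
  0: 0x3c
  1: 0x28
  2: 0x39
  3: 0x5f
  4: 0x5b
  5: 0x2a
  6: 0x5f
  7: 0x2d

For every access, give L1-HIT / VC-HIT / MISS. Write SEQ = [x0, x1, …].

#0 0x3c→b7/s1 MISS; vc=[]
#1 0x28→b5/s1 MISS; vc=[7]
#2 0x39→b7/s1 VC-HIT; vc=[5]
#3 0x5f→b11/s1 MISS; vc=[5,7]
#4 0x5b→b11/s1 L1-HIT; vc=[5,7]
#5 0x2a→b5/s1 VC-HIT; vc=[11,7]
#6 0x5f→b11/s1 VC-HIT; vc=[5,7]
#7 0x2d→b5/s1 VC-HIT; vc=[11,7]

SEQ = [MISS, MISS, VC-HIT, MISS, L1-HIT, VC-HIT, VC-HIT, VC-HIT]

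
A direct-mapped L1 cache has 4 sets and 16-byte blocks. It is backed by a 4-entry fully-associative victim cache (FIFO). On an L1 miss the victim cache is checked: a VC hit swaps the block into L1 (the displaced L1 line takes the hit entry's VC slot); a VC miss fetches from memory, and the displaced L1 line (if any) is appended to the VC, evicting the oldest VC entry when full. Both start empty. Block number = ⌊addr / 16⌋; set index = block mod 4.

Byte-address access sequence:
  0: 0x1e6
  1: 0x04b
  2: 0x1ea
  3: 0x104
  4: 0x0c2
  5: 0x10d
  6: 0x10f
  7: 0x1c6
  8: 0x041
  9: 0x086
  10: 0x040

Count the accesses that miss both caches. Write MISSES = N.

MISSES = 6

#0 0x1e6→b30/s2 MISS; vc=[]
#1 0x4b→b4/s0 MISS; vc=[]
#2 0x1ea→b30/s2 L1-HIT; vc=[]
#3 0x104→b16/s0 MISS; vc=[4]
#4 0xc2→b12/s0 MISS; vc=[4,16]
#5 0x10d→b16/s0 VC-HIT; vc=[4,12]
#6 0x10f→b16/s0 L1-HIT; vc=[4,12]
#7 0x1c6→b28/s0 MISS; vc=[4,12,16]
#8 0x41→b4/s0 VC-HIT; vc=[28,12,16]
#9 0x86→b8/s0 MISS; vc=[28,12,16,4]
#10 0x40→b4/s0 VC-HIT; vc=[28,12,16,8]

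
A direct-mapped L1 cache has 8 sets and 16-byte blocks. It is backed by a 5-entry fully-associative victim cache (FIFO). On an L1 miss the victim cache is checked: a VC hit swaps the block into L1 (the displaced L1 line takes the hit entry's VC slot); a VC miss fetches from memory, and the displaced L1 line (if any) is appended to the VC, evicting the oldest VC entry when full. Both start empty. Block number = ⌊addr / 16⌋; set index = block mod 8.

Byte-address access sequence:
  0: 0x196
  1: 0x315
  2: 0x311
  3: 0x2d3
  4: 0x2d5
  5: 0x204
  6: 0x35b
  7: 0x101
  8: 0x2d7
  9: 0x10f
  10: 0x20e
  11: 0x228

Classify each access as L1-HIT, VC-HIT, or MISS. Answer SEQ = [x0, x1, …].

  [0] addr=0x196 blk=25 s=1: MISS | VC []
  [1] addr=0x315 blk=49 s=1: MISS | VC [25]
  [2] addr=0x311 blk=49 s=1: L1-HIT | VC [25]
  [3] addr=0x2d3 blk=45 s=5: MISS | VC [25]
  [4] addr=0x2d5 blk=45 s=5: L1-HIT | VC [25]
  [5] addr=0x204 blk=32 s=0: MISS | VC [25]
  [6] addr=0x35b blk=53 s=5: MISS | VC [25, 45]
  [7] addr=0x101 blk=16 s=0: MISS | VC [25, 45, 32]
  [8] addr=0x2d7 blk=45 s=5: VC-HIT | VC [25, 53, 32]
  [9] addr=0x10f blk=16 s=0: L1-HIT | VC [25, 53, 32]
  [10] addr=0x20e blk=32 s=0: VC-HIT | VC [25, 53, 16]
  [11] addr=0x228 blk=34 s=2: MISS | VC [25, 53, 16]

SEQ = [MISS, MISS, L1-HIT, MISS, L1-HIT, MISS, MISS, MISS, VC-HIT, L1-HIT, VC-HIT, MISS]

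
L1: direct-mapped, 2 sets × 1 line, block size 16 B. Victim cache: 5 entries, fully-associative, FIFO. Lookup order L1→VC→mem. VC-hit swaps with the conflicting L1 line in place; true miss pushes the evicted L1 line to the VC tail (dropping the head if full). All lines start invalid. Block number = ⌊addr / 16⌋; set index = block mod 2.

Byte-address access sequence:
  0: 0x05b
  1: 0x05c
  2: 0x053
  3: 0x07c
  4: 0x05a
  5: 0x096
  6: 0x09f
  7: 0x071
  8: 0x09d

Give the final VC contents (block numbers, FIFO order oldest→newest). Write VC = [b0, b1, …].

VC = [7, 5]

0: 0x5b (blk 5, set 1) → MISS  vc=[]
1: 0x5c (blk 5, set 1) → L1-HIT  vc=[]
2: 0x53 (blk 5, set 1) → L1-HIT  vc=[]
3: 0x7c (blk 7, set 1) → MISS  vc=[5]
4: 0x5a (blk 5, set 1) → VC-HIT  vc=[7]
5: 0x96 (blk 9, set 1) → MISS  vc=[7, 5]
6: 0x9f (blk 9, set 1) → L1-HIT  vc=[7, 5]
7: 0x71 (blk 7, set 1) → VC-HIT  vc=[9, 5]
8: 0x9d (blk 9, set 1) → VC-HIT  vc=[7, 5]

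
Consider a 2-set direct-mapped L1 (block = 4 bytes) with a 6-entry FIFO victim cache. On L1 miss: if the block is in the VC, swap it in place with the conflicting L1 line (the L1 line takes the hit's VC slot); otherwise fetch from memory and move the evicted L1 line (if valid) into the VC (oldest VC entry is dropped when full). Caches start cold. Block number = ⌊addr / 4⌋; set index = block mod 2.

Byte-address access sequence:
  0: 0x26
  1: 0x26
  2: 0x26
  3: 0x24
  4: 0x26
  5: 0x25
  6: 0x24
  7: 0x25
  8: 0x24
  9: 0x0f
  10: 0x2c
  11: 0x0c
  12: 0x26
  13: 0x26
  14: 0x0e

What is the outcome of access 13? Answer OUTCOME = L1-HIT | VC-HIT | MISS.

#0 0x26→b9/s1 MISS; vc=[]
#1 0x26→b9/s1 L1-HIT; vc=[]
#2 0x26→b9/s1 L1-HIT; vc=[]
#3 0x24→b9/s1 L1-HIT; vc=[]
#4 0x26→b9/s1 L1-HIT; vc=[]
#5 0x25→b9/s1 L1-HIT; vc=[]
#6 0x24→b9/s1 L1-HIT; vc=[]
#7 0x25→b9/s1 L1-HIT; vc=[]
#8 0x24→b9/s1 L1-HIT; vc=[]
#9 0xf→b3/s1 MISS; vc=[9]
#10 0x2c→b11/s1 MISS; vc=[9,3]
#11 0xc→b3/s1 VC-HIT; vc=[9,11]
#12 0x26→b9/s1 VC-HIT; vc=[3,11]
#13 0x26→b9/s1 L1-HIT; vc=[3,11]
#14 0xe→b3/s1 VC-HIT; vc=[9,11]

OUTCOME = L1-HIT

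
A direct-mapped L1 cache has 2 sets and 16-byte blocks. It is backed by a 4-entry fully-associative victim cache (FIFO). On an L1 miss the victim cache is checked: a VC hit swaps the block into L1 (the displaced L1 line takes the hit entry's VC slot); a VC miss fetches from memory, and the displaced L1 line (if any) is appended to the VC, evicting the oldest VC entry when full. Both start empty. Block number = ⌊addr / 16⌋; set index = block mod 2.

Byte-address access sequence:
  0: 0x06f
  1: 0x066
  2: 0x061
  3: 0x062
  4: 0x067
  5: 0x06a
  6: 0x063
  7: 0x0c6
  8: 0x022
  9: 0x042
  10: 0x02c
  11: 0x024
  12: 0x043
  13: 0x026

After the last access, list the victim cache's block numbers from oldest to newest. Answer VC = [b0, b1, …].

VC = [6, 12, 4]

#0 0x6f→b6/s0 MISS; vc=[]
#1 0x66→b6/s0 L1-HIT; vc=[]
#2 0x61→b6/s0 L1-HIT; vc=[]
#3 0x62→b6/s0 L1-HIT; vc=[]
#4 0x67→b6/s0 L1-HIT; vc=[]
#5 0x6a→b6/s0 L1-HIT; vc=[]
#6 0x63→b6/s0 L1-HIT; vc=[]
#7 0xc6→b12/s0 MISS; vc=[6]
#8 0x22→b2/s0 MISS; vc=[6,12]
#9 0x42→b4/s0 MISS; vc=[6,12,2]
#10 0x2c→b2/s0 VC-HIT; vc=[6,12,4]
#11 0x24→b2/s0 L1-HIT; vc=[6,12,4]
#12 0x43→b4/s0 VC-HIT; vc=[6,12,2]
#13 0x26→b2/s0 VC-HIT; vc=[6,12,4]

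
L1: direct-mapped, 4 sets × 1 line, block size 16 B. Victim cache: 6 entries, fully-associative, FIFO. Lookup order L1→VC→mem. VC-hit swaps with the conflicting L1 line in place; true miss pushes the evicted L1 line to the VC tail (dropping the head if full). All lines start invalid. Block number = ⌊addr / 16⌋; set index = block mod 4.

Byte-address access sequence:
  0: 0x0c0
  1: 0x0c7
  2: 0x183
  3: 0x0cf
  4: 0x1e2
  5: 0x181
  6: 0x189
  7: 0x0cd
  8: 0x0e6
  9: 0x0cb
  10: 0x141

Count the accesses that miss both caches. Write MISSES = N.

#0 0xc0→b12/s0 MISS; vc=[]
#1 0xc7→b12/s0 L1-HIT; vc=[]
#2 0x183→b24/s0 MISS; vc=[12]
#3 0xcf→b12/s0 VC-HIT; vc=[24]
#4 0x1e2→b30/s2 MISS; vc=[24]
#5 0x181→b24/s0 VC-HIT; vc=[12]
#6 0x189→b24/s0 L1-HIT; vc=[12]
#7 0xcd→b12/s0 VC-HIT; vc=[24]
#8 0xe6→b14/s2 MISS; vc=[24,30]
#9 0xcb→b12/s0 L1-HIT; vc=[24,30]
#10 0x141→b20/s0 MISS; vc=[24,30,12]

MISSES = 5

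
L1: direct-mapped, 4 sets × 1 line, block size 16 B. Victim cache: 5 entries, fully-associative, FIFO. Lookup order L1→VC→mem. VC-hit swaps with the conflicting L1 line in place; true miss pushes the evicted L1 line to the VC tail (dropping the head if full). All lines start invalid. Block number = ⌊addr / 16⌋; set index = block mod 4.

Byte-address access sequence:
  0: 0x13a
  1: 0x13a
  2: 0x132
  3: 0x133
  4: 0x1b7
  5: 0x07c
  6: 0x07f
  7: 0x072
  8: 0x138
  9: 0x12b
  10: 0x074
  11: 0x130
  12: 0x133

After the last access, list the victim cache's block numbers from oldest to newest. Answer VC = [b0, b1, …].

VC = [7, 27]

#0 0x13a→b19/s3 MISS; vc=[]
#1 0x13a→b19/s3 L1-HIT; vc=[]
#2 0x132→b19/s3 L1-HIT; vc=[]
#3 0x133→b19/s3 L1-HIT; vc=[]
#4 0x1b7→b27/s3 MISS; vc=[19]
#5 0x7c→b7/s3 MISS; vc=[19,27]
#6 0x7f→b7/s3 L1-HIT; vc=[19,27]
#7 0x72→b7/s3 L1-HIT; vc=[19,27]
#8 0x138→b19/s3 VC-HIT; vc=[7,27]
#9 0x12b→b18/s2 MISS; vc=[7,27]
#10 0x74→b7/s3 VC-HIT; vc=[19,27]
#11 0x130→b19/s3 VC-HIT; vc=[7,27]
#12 0x133→b19/s3 L1-HIT; vc=[7,27]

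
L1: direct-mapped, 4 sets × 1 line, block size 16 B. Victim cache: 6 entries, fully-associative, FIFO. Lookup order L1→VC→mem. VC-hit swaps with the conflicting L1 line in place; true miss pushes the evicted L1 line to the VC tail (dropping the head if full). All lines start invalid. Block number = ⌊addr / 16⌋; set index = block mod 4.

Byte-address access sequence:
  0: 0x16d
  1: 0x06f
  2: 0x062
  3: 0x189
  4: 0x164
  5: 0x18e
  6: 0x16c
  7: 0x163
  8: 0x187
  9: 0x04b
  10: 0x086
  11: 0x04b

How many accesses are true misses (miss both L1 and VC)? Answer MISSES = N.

MISSES = 5

  [0] addr=0x16d blk=22 s=2: MISS | VC []
  [1] addr=0x6f blk=6 s=2: MISS | VC [22]
  [2] addr=0x62 blk=6 s=2: L1-HIT | VC [22]
  [3] addr=0x189 blk=24 s=0: MISS | VC [22]
  [4] addr=0x164 blk=22 s=2: VC-HIT | VC [6]
  [5] addr=0x18e blk=24 s=0: L1-HIT | VC [6]
  [6] addr=0x16c blk=22 s=2: L1-HIT | VC [6]
  [7] addr=0x163 blk=22 s=2: L1-HIT | VC [6]
  [8] addr=0x187 blk=24 s=0: L1-HIT | VC [6]
  [9] addr=0x4b blk=4 s=0: MISS | VC [6, 24]
  [10] addr=0x86 blk=8 s=0: MISS | VC [6, 24, 4]
  [11] addr=0x4b blk=4 s=0: VC-HIT | VC [6, 24, 8]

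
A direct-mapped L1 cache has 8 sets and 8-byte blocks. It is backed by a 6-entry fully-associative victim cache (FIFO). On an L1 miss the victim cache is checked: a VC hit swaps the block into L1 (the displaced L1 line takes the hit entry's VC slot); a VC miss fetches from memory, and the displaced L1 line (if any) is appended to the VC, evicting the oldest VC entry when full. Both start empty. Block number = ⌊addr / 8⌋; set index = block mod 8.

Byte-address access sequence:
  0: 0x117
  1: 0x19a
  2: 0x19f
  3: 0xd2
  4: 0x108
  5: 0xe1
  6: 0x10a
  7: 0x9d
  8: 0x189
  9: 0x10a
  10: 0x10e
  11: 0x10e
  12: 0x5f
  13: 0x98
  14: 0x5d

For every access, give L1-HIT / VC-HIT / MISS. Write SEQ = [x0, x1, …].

SEQ = [MISS, MISS, L1-HIT, MISS, MISS, MISS, L1-HIT, MISS, MISS, VC-HIT, L1-HIT, L1-HIT, MISS, VC-HIT, VC-HIT]

  [0] addr=0x117 blk=34 s=2: MISS | VC []
  [1] addr=0x19a blk=51 s=3: MISS | VC []
  [2] addr=0x19f blk=51 s=3: L1-HIT | VC []
  [3] addr=0xd2 blk=26 s=2: MISS | VC [34]
  [4] addr=0x108 blk=33 s=1: MISS | VC [34]
  [5] addr=0xe1 blk=28 s=4: MISS | VC [34]
  [6] addr=0x10a blk=33 s=1: L1-HIT | VC [34]
  [7] addr=0x9d blk=19 s=3: MISS | VC [34, 51]
  [8] addr=0x189 blk=49 s=1: MISS | VC [34, 51, 33]
  [9] addr=0x10a blk=33 s=1: VC-HIT | VC [34, 51, 49]
  [10] addr=0x10e blk=33 s=1: L1-HIT | VC [34, 51, 49]
  [11] addr=0x10e blk=33 s=1: L1-HIT | VC [34, 51, 49]
  [12] addr=0x5f blk=11 s=3: MISS | VC [34, 51, 49, 19]
  [13] addr=0x98 blk=19 s=3: VC-HIT | VC [34, 51, 49, 11]
  [14] addr=0x5d blk=11 s=3: VC-HIT | VC [34, 51, 49, 19]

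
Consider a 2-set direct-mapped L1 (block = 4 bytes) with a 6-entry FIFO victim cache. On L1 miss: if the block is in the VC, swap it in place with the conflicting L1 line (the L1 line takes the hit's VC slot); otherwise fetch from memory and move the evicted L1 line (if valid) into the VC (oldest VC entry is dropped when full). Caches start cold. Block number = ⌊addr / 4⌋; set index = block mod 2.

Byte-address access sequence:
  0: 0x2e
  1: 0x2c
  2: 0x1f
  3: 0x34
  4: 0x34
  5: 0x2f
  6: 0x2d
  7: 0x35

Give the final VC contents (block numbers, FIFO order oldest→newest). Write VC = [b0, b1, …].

0: 0x2e (blk 11, set 1) → MISS  vc=[]
1: 0x2c (blk 11, set 1) → L1-HIT  vc=[]
2: 0x1f (blk 7, set 1) → MISS  vc=[11]
3: 0x34 (blk 13, set 1) → MISS  vc=[11, 7]
4: 0x34 (blk 13, set 1) → L1-HIT  vc=[11, 7]
5: 0x2f (blk 11, set 1) → VC-HIT  vc=[13, 7]
6: 0x2d (blk 11, set 1) → L1-HIT  vc=[13, 7]
7: 0x35 (blk 13, set 1) → VC-HIT  vc=[11, 7]

VC = [11, 7]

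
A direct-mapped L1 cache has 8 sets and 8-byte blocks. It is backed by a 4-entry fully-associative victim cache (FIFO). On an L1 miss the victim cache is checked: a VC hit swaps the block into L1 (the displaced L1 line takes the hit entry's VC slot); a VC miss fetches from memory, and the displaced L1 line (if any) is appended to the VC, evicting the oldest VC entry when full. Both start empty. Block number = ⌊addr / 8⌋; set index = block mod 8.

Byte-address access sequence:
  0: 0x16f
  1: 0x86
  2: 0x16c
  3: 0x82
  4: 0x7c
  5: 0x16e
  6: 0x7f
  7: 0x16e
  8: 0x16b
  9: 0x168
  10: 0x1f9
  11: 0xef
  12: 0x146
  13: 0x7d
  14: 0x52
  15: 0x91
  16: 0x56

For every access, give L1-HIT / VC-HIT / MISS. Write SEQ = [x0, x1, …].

0: 0x16f (blk 45, set 5) → MISS  vc=[]
1: 0x86 (blk 16, set 0) → MISS  vc=[]
2: 0x16c (blk 45, set 5) → L1-HIT  vc=[]
3: 0x82 (blk 16, set 0) → L1-HIT  vc=[]
4: 0x7c (blk 15, set 7) → MISS  vc=[]
5: 0x16e (blk 45, set 5) → L1-HIT  vc=[]
6: 0x7f (blk 15, set 7) → L1-HIT  vc=[]
7: 0x16e (blk 45, set 5) → L1-HIT  vc=[]
8: 0x16b (blk 45, set 5) → L1-HIT  vc=[]
9: 0x168 (blk 45, set 5) → L1-HIT  vc=[]
10: 0x1f9 (blk 63, set 7) → MISS  vc=[15]
11: 0xef (blk 29, set 5) → MISS  vc=[15, 45]
12: 0x146 (blk 40, set 0) → MISS  vc=[15, 45, 16]
13: 0x7d (blk 15, set 7) → VC-HIT  vc=[63, 45, 16]
14: 0x52 (blk 10, set 2) → MISS  vc=[63, 45, 16]
15: 0x91 (blk 18, set 2) → MISS  vc=[63, 45, 16, 10]
16: 0x56 (blk 10, set 2) → VC-HIT  vc=[63, 45, 16, 18]

SEQ = [MISS, MISS, L1-HIT, L1-HIT, MISS, L1-HIT, L1-HIT, L1-HIT, L1-HIT, L1-HIT, MISS, MISS, MISS, VC-HIT, MISS, MISS, VC-HIT]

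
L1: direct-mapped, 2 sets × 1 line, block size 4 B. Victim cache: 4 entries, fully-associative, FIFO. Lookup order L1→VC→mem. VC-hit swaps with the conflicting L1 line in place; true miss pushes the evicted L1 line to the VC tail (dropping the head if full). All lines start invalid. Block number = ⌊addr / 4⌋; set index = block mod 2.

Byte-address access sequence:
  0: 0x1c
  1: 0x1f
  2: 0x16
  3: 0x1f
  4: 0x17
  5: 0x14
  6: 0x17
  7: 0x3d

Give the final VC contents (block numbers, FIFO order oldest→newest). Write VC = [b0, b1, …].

VC = [7, 5]

0: 0x1c (blk 7, set 1) → MISS  vc=[]
1: 0x1f (blk 7, set 1) → L1-HIT  vc=[]
2: 0x16 (blk 5, set 1) → MISS  vc=[7]
3: 0x1f (blk 7, set 1) → VC-HIT  vc=[5]
4: 0x17 (blk 5, set 1) → VC-HIT  vc=[7]
5: 0x14 (blk 5, set 1) → L1-HIT  vc=[7]
6: 0x17 (blk 5, set 1) → L1-HIT  vc=[7]
7: 0x3d (blk 15, set 1) → MISS  vc=[7, 5]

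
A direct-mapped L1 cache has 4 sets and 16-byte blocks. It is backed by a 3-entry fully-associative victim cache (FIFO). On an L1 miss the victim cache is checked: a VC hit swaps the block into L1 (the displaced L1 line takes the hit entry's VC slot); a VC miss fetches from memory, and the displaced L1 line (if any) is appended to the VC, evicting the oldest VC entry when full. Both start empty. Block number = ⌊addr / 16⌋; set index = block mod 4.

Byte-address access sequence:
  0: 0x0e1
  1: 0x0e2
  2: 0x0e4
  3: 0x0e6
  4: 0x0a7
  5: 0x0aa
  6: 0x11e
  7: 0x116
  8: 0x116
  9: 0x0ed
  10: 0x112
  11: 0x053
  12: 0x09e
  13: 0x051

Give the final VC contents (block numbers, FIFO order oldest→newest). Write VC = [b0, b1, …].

VC = [10, 17, 9]

#0 0xe1→b14/s2 MISS; vc=[]
#1 0xe2→b14/s2 L1-HIT; vc=[]
#2 0xe4→b14/s2 L1-HIT; vc=[]
#3 0xe6→b14/s2 L1-HIT; vc=[]
#4 0xa7→b10/s2 MISS; vc=[14]
#5 0xaa→b10/s2 L1-HIT; vc=[14]
#6 0x11e→b17/s1 MISS; vc=[14]
#7 0x116→b17/s1 L1-HIT; vc=[14]
#8 0x116→b17/s1 L1-HIT; vc=[14]
#9 0xed→b14/s2 VC-HIT; vc=[10]
#10 0x112→b17/s1 L1-HIT; vc=[10]
#11 0x53→b5/s1 MISS; vc=[10,17]
#12 0x9e→b9/s1 MISS; vc=[10,17,5]
#13 0x51→b5/s1 VC-HIT; vc=[10,17,9]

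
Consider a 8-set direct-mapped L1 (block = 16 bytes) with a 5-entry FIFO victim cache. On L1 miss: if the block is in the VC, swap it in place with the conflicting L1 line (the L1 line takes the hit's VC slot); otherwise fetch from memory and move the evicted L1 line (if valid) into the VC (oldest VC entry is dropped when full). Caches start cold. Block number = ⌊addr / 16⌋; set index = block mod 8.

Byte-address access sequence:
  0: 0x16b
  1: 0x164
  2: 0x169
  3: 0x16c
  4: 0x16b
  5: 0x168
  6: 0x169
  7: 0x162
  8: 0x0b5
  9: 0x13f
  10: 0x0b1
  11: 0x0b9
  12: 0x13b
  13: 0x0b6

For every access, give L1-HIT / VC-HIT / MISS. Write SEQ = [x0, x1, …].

SEQ = [MISS, L1-HIT, L1-HIT, L1-HIT, L1-HIT, L1-HIT, L1-HIT, L1-HIT, MISS, MISS, VC-HIT, L1-HIT, VC-HIT, VC-HIT]

0: 0x16b (blk 22, set 6) → MISS  vc=[]
1: 0x164 (blk 22, set 6) → L1-HIT  vc=[]
2: 0x169 (blk 22, set 6) → L1-HIT  vc=[]
3: 0x16c (blk 22, set 6) → L1-HIT  vc=[]
4: 0x16b (blk 22, set 6) → L1-HIT  vc=[]
5: 0x168 (blk 22, set 6) → L1-HIT  vc=[]
6: 0x169 (blk 22, set 6) → L1-HIT  vc=[]
7: 0x162 (blk 22, set 6) → L1-HIT  vc=[]
8: 0xb5 (blk 11, set 3) → MISS  vc=[]
9: 0x13f (blk 19, set 3) → MISS  vc=[11]
10: 0xb1 (blk 11, set 3) → VC-HIT  vc=[19]
11: 0xb9 (blk 11, set 3) → L1-HIT  vc=[19]
12: 0x13b (blk 19, set 3) → VC-HIT  vc=[11]
13: 0xb6 (blk 11, set 3) → VC-HIT  vc=[19]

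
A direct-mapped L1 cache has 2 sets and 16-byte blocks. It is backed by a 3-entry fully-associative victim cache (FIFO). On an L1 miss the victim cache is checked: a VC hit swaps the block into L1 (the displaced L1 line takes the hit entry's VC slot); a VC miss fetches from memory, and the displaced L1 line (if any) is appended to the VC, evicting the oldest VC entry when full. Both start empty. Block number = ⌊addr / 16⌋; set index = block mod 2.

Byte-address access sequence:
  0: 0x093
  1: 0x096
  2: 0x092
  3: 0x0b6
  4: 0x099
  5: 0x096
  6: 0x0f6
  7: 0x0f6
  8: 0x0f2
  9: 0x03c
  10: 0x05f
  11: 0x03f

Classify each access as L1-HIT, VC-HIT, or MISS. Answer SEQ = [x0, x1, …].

SEQ = [MISS, L1-HIT, L1-HIT, MISS, VC-HIT, L1-HIT, MISS, L1-HIT, L1-HIT, MISS, MISS, VC-HIT]

#0 0x93→b9/s1 MISS; vc=[]
#1 0x96→b9/s1 L1-HIT; vc=[]
#2 0x92→b9/s1 L1-HIT; vc=[]
#3 0xb6→b11/s1 MISS; vc=[9]
#4 0x99→b9/s1 VC-HIT; vc=[11]
#5 0x96→b9/s1 L1-HIT; vc=[11]
#6 0xf6→b15/s1 MISS; vc=[11,9]
#7 0xf6→b15/s1 L1-HIT; vc=[11,9]
#8 0xf2→b15/s1 L1-HIT; vc=[11,9]
#9 0x3c→b3/s1 MISS; vc=[11,9,15]
#10 0x5f→b5/s1 MISS; vc=[9,15,3]
#11 0x3f→b3/s1 VC-HIT; vc=[9,15,5]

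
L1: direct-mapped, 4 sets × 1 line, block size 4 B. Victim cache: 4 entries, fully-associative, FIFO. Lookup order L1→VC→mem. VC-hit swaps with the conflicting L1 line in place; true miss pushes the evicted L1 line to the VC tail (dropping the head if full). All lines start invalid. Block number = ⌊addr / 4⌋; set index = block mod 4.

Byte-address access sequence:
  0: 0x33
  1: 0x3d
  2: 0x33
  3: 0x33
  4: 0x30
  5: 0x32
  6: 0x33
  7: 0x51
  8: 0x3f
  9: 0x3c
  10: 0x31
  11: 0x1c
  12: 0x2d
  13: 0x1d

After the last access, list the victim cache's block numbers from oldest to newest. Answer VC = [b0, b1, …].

VC = [20, 15, 11]

0: 0x33 (blk 12, set 0) → MISS  vc=[]
1: 0x3d (blk 15, set 3) → MISS  vc=[]
2: 0x33 (blk 12, set 0) → L1-HIT  vc=[]
3: 0x33 (blk 12, set 0) → L1-HIT  vc=[]
4: 0x30 (blk 12, set 0) → L1-HIT  vc=[]
5: 0x32 (blk 12, set 0) → L1-HIT  vc=[]
6: 0x33 (blk 12, set 0) → L1-HIT  vc=[]
7: 0x51 (blk 20, set 0) → MISS  vc=[12]
8: 0x3f (blk 15, set 3) → L1-HIT  vc=[12]
9: 0x3c (blk 15, set 3) → L1-HIT  vc=[12]
10: 0x31 (blk 12, set 0) → VC-HIT  vc=[20]
11: 0x1c (blk 7, set 3) → MISS  vc=[20, 15]
12: 0x2d (blk 11, set 3) → MISS  vc=[20, 15, 7]
13: 0x1d (blk 7, set 3) → VC-HIT  vc=[20, 15, 11]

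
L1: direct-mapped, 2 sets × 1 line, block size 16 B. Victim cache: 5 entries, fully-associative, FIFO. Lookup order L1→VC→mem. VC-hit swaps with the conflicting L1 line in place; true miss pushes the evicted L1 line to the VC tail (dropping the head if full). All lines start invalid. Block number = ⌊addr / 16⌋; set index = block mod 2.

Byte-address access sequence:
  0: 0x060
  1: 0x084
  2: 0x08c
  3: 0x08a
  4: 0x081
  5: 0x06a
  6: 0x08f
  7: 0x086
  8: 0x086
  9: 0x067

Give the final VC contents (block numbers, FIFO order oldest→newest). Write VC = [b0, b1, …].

  [0] addr=0x60 blk=6 s=0: MISS | VC []
  [1] addr=0x84 blk=8 s=0: MISS | VC [6]
  [2] addr=0x8c blk=8 s=0: L1-HIT | VC [6]
  [3] addr=0x8a blk=8 s=0: L1-HIT | VC [6]
  [4] addr=0x81 blk=8 s=0: L1-HIT | VC [6]
  [5] addr=0x6a blk=6 s=0: VC-HIT | VC [8]
  [6] addr=0x8f blk=8 s=0: VC-HIT | VC [6]
  [7] addr=0x86 blk=8 s=0: L1-HIT | VC [6]
  [8] addr=0x86 blk=8 s=0: L1-HIT | VC [6]
  [9] addr=0x67 blk=6 s=0: VC-HIT | VC [8]

VC = [8]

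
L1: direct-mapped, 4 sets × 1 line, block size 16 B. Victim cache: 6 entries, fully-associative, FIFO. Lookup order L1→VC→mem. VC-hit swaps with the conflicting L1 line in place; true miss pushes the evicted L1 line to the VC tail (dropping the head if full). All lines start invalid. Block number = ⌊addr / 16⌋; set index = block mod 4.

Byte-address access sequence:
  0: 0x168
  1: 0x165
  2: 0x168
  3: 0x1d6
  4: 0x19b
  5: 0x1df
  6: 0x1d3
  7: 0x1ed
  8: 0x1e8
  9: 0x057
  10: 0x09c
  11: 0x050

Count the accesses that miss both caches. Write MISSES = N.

#0 0x168→b22/s2 MISS; vc=[]
#1 0x165→b22/s2 L1-HIT; vc=[]
#2 0x168→b22/s2 L1-HIT; vc=[]
#3 0x1d6→b29/s1 MISS; vc=[]
#4 0x19b→b25/s1 MISS; vc=[29]
#5 0x1df→b29/s1 VC-HIT; vc=[25]
#6 0x1d3→b29/s1 L1-HIT; vc=[25]
#7 0x1ed→b30/s2 MISS; vc=[25,22]
#8 0x1e8→b30/s2 L1-HIT; vc=[25,22]
#9 0x57→b5/s1 MISS; vc=[25,22,29]
#10 0x9c→b9/s1 MISS; vc=[25,22,29,5]
#11 0x50→b5/s1 VC-HIT; vc=[25,22,29,9]

MISSES = 6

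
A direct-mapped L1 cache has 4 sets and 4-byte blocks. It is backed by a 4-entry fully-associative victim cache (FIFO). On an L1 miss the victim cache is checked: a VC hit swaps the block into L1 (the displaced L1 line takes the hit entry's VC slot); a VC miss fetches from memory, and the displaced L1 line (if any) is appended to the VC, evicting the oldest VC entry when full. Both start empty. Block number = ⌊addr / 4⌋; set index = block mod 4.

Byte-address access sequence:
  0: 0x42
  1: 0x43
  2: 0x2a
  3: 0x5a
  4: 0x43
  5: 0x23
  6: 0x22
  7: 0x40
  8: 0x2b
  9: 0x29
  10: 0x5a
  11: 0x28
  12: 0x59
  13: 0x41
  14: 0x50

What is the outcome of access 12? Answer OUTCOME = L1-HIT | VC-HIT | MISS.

  [0] addr=0x42 blk=16 s=0: MISS | VC []
  [1] addr=0x43 blk=16 s=0: L1-HIT | VC []
  [2] addr=0x2a blk=10 s=2: MISS | VC []
  [3] addr=0x5a blk=22 s=2: MISS | VC [10]
  [4] addr=0x43 blk=16 s=0: L1-HIT | VC [10]
  [5] addr=0x23 blk=8 s=0: MISS | VC [10, 16]
  [6] addr=0x22 blk=8 s=0: L1-HIT | VC [10, 16]
  [7] addr=0x40 blk=16 s=0: VC-HIT | VC [10, 8]
  [8] addr=0x2b blk=10 s=2: VC-HIT | VC [22, 8]
  [9] addr=0x29 blk=10 s=2: L1-HIT | VC [22, 8]
  [10] addr=0x5a blk=22 s=2: VC-HIT | VC [10, 8]
  [11] addr=0x28 blk=10 s=2: VC-HIT | VC [22, 8]
  [12] addr=0x59 blk=22 s=2: VC-HIT | VC [10, 8]
  [13] addr=0x41 blk=16 s=0: L1-HIT | VC [10, 8]
  [14] addr=0x50 blk=20 s=0: MISS | VC [10, 8, 16]

OUTCOME = VC-HIT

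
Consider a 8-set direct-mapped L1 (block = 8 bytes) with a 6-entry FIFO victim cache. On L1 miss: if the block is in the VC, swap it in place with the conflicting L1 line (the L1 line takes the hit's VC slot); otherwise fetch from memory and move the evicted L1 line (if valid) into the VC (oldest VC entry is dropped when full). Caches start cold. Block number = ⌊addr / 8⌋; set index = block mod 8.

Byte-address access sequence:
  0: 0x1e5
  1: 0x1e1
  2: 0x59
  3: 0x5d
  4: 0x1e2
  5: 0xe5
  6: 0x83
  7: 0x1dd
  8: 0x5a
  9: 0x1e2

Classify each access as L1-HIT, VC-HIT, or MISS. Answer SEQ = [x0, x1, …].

SEQ = [MISS, L1-HIT, MISS, L1-HIT, L1-HIT, MISS, MISS, MISS, VC-HIT, VC-HIT]

#0 0x1e5→b60/s4 MISS; vc=[]
#1 0x1e1→b60/s4 L1-HIT; vc=[]
#2 0x59→b11/s3 MISS; vc=[]
#3 0x5d→b11/s3 L1-HIT; vc=[]
#4 0x1e2→b60/s4 L1-HIT; vc=[]
#5 0xe5→b28/s4 MISS; vc=[60]
#6 0x83→b16/s0 MISS; vc=[60]
#7 0x1dd→b59/s3 MISS; vc=[60,11]
#8 0x5a→b11/s3 VC-HIT; vc=[60,59]
#9 0x1e2→b60/s4 VC-HIT; vc=[28,59]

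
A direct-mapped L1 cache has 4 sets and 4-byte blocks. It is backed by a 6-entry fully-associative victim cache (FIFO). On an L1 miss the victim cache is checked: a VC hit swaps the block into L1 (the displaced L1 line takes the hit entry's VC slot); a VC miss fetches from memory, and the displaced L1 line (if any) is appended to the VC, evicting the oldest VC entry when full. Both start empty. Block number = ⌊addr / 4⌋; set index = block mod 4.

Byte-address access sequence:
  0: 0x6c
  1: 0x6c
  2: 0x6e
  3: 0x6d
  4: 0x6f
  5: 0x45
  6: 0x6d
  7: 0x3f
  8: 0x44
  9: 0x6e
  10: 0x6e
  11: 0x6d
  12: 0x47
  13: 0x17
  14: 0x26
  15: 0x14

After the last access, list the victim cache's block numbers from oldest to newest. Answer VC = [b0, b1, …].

VC = [15, 17, 9]

  [0] addr=0x6c blk=27 s=3: MISS | VC []
  [1] addr=0x6c blk=27 s=3: L1-HIT | VC []
  [2] addr=0x6e blk=27 s=3: L1-HIT | VC []
  [3] addr=0x6d blk=27 s=3: L1-HIT | VC []
  [4] addr=0x6f blk=27 s=3: L1-HIT | VC []
  [5] addr=0x45 blk=17 s=1: MISS | VC []
  [6] addr=0x6d blk=27 s=3: L1-HIT | VC []
  [7] addr=0x3f blk=15 s=3: MISS | VC [27]
  [8] addr=0x44 blk=17 s=1: L1-HIT | VC [27]
  [9] addr=0x6e blk=27 s=3: VC-HIT | VC [15]
  [10] addr=0x6e blk=27 s=3: L1-HIT | VC [15]
  [11] addr=0x6d blk=27 s=3: L1-HIT | VC [15]
  [12] addr=0x47 blk=17 s=1: L1-HIT | VC [15]
  [13] addr=0x17 blk=5 s=1: MISS | VC [15, 17]
  [14] addr=0x26 blk=9 s=1: MISS | VC [15, 17, 5]
  [15] addr=0x14 blk=5 s=1: VC-HIT | VC [15, 17, 9]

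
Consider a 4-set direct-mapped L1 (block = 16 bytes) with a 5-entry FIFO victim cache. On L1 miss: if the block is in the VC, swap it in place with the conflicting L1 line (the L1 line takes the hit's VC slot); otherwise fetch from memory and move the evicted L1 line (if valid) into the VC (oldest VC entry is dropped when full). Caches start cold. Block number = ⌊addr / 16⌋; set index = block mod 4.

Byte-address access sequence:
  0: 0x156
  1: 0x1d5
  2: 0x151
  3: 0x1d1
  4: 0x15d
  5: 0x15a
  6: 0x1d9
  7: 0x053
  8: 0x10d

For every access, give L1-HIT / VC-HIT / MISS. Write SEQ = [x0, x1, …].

#0 0x156→b21/s1 MISS; vc=[]
#1 0x1d5→b29/s1 MISS; vc=[21]
#2 0x151→b21/s1 VC-HIT; vc=[29]
#3 0x1d1→b29/s1 VC-HIT; vc=[21]
#4 0x15d→b21/s1 VC-HIT; vc=[29]
#5 0x15a→b21/s1 L1-HIT; vc=[29]
#6 0x1d9→b29/s1 VC-HIT; vc=[21]
#7 0x53→b5/s1 MISS; vc=[21,29]
#8 0x10d→b16/s0 MISS; vc=[21,29]

SEQ = [MISS, MISS, VC-HIT, VC-HIT, VC-HIT, L1-HIT, VC-HIT, MISS, MISS]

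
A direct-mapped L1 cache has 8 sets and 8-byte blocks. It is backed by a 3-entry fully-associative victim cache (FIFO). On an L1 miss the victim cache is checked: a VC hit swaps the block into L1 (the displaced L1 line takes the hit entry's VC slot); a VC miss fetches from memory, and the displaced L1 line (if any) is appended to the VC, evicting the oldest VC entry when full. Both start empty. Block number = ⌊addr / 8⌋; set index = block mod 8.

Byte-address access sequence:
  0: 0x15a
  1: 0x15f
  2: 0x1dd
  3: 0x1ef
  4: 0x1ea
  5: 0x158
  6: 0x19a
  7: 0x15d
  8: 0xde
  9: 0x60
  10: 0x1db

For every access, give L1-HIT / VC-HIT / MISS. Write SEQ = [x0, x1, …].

0: 0x15a (blk 43, set 3) → MISS  vc=[]
1: 0x15f (blk 43, set 3) → L1-HIT  vc=[]
2: 0x1dd (blk 59, set 3) → MISS  vc=[43]
3: 0x1ef (blk 61, set 5) → MISS  vc=[43]
4: 0x1ea (blk 61, set 5) → L1-HIT  vc=[43]
5: 0x158 (blk 43, set 3) → VC-HIT  vc=[59]
6: 0x19a (blk 51, set 3) → MISS  vc=[59, 43]
7: 0x15d (blk 43, set 3) → VC-HIT  vc=[59, 51]
8: 0xde (blk 27, set 3) → MISS  vc=[59, 51, 43]
9: 0x60 (blk 12, set 4) → MISS  vc=[59, 51, 43]
10: 0x1db (blk 59, set 3) → VC-HIT  vc=[27, 51, 43]

SEQ = [MISS, L1-HIT, MISS, MISS, L1-HIT, VC-HIT, MISS, VC-HIT, MISS, MISS, VC-HIT]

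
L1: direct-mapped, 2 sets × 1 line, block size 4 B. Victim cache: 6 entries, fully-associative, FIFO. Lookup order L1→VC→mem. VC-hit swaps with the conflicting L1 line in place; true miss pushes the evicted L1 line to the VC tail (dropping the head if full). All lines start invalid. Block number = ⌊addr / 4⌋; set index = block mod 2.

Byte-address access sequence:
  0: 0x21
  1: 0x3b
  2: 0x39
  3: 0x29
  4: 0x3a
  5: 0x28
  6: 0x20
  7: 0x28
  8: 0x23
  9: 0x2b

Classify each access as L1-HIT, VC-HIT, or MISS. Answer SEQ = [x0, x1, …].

SEQ = [MISS, MISS, L1-HIT, MISS, VC-HIT, VC-HIT, VC-HIT, VC-HIT, VC-HIT, VC-HIT]

  [0] addr=0x21 blk=8 s=0: MISS | VC []
  [1] addr=0x3b blk=14 s=0: MISS | VC [8]
  [2] addr=0x39 blk=14 s=0: L1-HIT | VC [8]
  [3] addr=0x29 blk=10 s=0: MISS | VC [8, 14]
  [4] addr=0x3a blk=14 s=0: VC-HIT | VC [8, 10]
  [5] addr=0x28 blk=10 s=0: VC-HIT | VC [8, 14]
  [6] addr=0x20 blk=8 s=0: VC-HIT | VC [10, 14]
  [7] addr=0x28 blk=10 s=0: VC-HIT | VC [8, 14]
  [8] addr=0x23 blk=8 s=0: VC-HIT | VC [10, 14]
  [9] addr=0x2b blk=10 s=0: VC-HIT | VC [8, 14]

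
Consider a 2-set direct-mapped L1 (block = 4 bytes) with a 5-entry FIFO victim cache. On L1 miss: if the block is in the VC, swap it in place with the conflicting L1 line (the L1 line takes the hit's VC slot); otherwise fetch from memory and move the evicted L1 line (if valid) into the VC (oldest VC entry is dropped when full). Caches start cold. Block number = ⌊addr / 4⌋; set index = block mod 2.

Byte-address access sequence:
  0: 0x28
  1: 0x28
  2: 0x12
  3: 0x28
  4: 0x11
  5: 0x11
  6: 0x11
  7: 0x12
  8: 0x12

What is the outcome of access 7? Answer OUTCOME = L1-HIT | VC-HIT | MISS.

OUTCOME = L1-HIT

0: 0x28 (blk 10, set 0) → MISS  vc=[]
1: 0x28 (blk 10, set 0) → L1-HIT  vc=[]
2: 0x12 (blk 4, set 0) → MISS  vc=[10]
3: 0x28 (blk 10, set 0) → VC-HIT  vc=[4]
4: 0x11 (blk 4, set 0) → VC-HIT  vc=[10]
5: 0x11 (blk 4, set 0) → L1-HIT  vc=[10]
6: 0x11 (blk 4, set 0) → L1-HIT  vc=[10]
7: 0x12 (blk 4, set 0) → L1-HIT  vc=[10]
8: 0x12 (blk 4, set 0) → L1-HIT  vc=[10]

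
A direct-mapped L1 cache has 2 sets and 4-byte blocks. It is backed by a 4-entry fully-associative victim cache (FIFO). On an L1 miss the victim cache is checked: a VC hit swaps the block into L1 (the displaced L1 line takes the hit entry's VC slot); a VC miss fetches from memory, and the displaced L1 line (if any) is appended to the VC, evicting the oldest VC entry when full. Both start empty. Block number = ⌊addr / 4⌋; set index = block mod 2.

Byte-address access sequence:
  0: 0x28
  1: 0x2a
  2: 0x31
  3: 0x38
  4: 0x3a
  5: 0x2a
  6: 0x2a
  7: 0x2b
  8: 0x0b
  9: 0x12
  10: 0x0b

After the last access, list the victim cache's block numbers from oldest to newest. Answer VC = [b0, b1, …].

#0 0x28→b10/s0 MISS; vc=[]
#1 0x2a→b10/s0 L1-HIT; vc=[]
#2 0x31→b12/s0 MISS; vc=[10]
#3 0x38→b14/s0 MISS; vc=[10,12]
#4 0x3a→b14/s0 L1-HIT; vc=[10,12]
#5 0x2a→b10/s0 VC-HIT; vc=[14,12]
#6 0x2a→b10/s0 L1-HIT; vc=[14,12]
#7 0x2b→b10/s0 L1-HIT; vc=[14,12]
#8 0xb→b2/s0 MISS; vc=[14,12,10]
#9 0x12→b4/s0 MISS; vc=[14,12,10,2]
#10 0xb→b2/s0 VC-HIT; vc=[14,12,10,4]

VC = [14, 12, 10, 4]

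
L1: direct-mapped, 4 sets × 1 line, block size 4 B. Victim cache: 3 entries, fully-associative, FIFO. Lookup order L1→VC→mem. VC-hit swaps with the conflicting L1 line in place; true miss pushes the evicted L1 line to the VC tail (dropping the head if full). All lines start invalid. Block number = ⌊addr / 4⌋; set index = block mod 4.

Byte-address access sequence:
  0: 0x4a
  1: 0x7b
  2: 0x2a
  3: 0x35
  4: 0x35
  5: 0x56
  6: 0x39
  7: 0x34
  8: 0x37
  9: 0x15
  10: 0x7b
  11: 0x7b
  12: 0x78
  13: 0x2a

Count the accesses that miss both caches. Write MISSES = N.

0: 0x4a (blk 18, set 2) → MISS  vc=[]
1: 0x7b (blk 30, set 2) → MISS  vc=[18]
2: 0x2a (blk 10, set 2) → MISS  vc=[18, 30]
3: 0x35 (blk 13, set 1) → MISS  vc=[18, 30]
4: 0x35 (blk 13, set 1) → L1-HIT  vc=[18, 30]
5: 0x56 (blk 21, set 1) → MISS  vc=[18, 30, 13]
6: 0x39 (blk 14, set 2) → MISS  vc=[30, 13, 10]
7: 0x34 (blk 13, set 1) → VC-HIT  vc=[30, 21, 10]
8: 0x37 (blk 13, set 1) → L1-HIT  vc=[30, 21, 10]
9: 0x15 (blk 5, set 1) → MISS  vc=[21, 10, 13]
10: 0x7b (blk 30, set 2) → MISS  vc=[10, 13, 14]
11: 0x7b (blk 30, set 2) → L1-HIT  vc=[10, 13, 14]
12: 0x78 (blk 30, set 2) → L1-HIT  vc=[10, 13, 14]
13: 0x2a (blk 10, set 2) → VC-HIT  vc=[30, 13, 14]

MISSES = 8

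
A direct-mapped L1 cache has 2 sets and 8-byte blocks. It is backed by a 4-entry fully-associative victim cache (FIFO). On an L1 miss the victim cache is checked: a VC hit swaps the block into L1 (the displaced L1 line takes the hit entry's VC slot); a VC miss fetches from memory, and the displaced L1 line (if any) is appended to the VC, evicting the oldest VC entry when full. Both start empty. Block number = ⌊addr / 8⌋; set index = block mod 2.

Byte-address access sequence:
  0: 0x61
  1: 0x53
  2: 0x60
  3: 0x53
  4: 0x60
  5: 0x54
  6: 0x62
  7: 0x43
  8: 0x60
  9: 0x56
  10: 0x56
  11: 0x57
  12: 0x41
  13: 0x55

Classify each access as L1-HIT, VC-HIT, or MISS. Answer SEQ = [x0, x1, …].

0: 0x61 (blk 12, set 0) → MISS  vc=[]
1: 0x53 (blk 10, set 0) → MISS  vc=[12]
2: 0x60 (blk 12, set 0) → VC-HIT  vc=[10]
3: 0x53 (blk 10, set 0) → VC-HIT  vc=[12]
4: 0x60 (blk 12, set 0) → VC-HIT  vc=[10]
5: 0x54 (blk 10, set 0) → VC-HIT  vc=[12]
6: 0x62 (blk 12, set 0) → VC-HIT  vc=[10]
7: 0x43 (blk 8, set 0) → MISS  vc=[10, 12]
8: 0x60 (blk 12, set 0) → VC-HIT  vc=[10, 8]
9: 0x56 (blk 10, set 0) → VC-HIT  vc=[12, 8]
10: 0x56 (blk 10, set 0) → L1-HIT  vc=[12, 8]
11: 0x57 (blk 10, set 0) → L1-HIT  vc=[12, 8]
12: 0x41 (blk 8, set 0) → VC-HIT  vc=[12, 10]
13: 0x55 (blk 10, set 0) → VC-HIT  vc=[12, 8]

SEQ = [MISS, MISS, VC-HIT, VC-HIT, VC-HIT, VC-HIT, VC-HIT, MISS, VC-HIT, VC-HIT, L1-HIT, L1-HIT, VC-HIT, VC-HIT]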